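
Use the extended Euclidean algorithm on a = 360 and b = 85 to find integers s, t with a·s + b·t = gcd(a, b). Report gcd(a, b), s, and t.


Euclidean algorithm on (360, 85) — divide until remainder is 0:
  360 = 4 · 85 + 20
  85 = 4 · 20 + 5
  20 = 4 · 5 + 0
gcd(360, 85) = 5.
Track Bezout coefficients alongside the remainders: start with r₀ = 360 = a·1 + b·0 (s = 1, t = 0) and r₁ = 85 = a·0 + b·1 (s = 0, t = 1); each new remainder r_{k+1} = r_{k-1} − q_k·r_k inherits s_{k+1} = s_{k-1} − q_k·s_k, t_{k+1} = t_{k-1} − q_k·t_k, so r_k = a·s_k + b·t_k at every step:
  q = 4: r = 20, s = 1 − 4·0 = 1, t = 0 − 4·1 = -4  (check: 360·1 + 85·(-4) = 20)
  q = 4: r = 5, s = 0 − 4·1 = -4, t = 1 − 4·(-4) = 17  (check: 360·(-4) + 85·17 = 5)
The row with r = 5 (the gcd) gives the Bezout coefficients s = -4, t = 17.
Result: 360 · (-4) + 85 · (17) = 5.

gcd(360, 85) = 5; s = -4, t = 17 (check: 360·(-4) + 85·17 = 5).


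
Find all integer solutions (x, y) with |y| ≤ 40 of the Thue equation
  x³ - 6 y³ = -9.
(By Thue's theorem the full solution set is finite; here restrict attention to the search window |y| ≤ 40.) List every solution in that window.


The equation is x³ - 6y³ = -9. For fixed y, x³ = 6·y³ − 9, so a solution requires the RHS to be a perfect cube.
Strategy: iterate y from -40 to 40, compute RHS = 6·y³ − 9, and check whether it is a (positive or negative) perfect cube.
Check small values of y:
  y = 0: RHS = -9 is not a perfect cube.
  y = 1: RHS = -3 is not a perfect cube.
  y = -1: RHS = -15 is not a perfect cube.
  y = 2: RHS = 39 is not a perfect cube.
  y = -2: RHS = -57 is not a perfect cube.
  y = 3: RHS = 153 is not a perfect cube.
  y = -3: RHS = -171 is not a perfect cube.
Continuing the search up to |y| = 40 finds no solutions either.
No (x, y) in the scanned range satisfies the equation.

No integer solutions with |y| ≤ 40.


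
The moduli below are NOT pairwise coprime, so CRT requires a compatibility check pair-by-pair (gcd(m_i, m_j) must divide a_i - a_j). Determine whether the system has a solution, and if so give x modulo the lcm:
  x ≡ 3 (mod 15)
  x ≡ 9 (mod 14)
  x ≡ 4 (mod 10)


Moduli 15, 14, 10 are not pairwise coprime, so CRT works modulo lcm(m_i) when all pairwise compatibility conditions hold.
Pairwise compatibility: gcd(m_i, m_j) must divide a_i - a_j for every pair.
Merge one congruence at a time:
  Start: x ≡ 3 (mod 15).
  Combine with x ≡ 9 (mod 14): gcd(15, 14) = 1; 9 - 3 = 6, which IS divisible by 1, so compatible.
    Write x = 3 + 15·t and substitute into x ≡ 9 (mod 14): 15·t ≡ 9 − 3 = 6 (mod 14).
    Reduce coefficients mod 14: 1·t ≡ 6 (mod 14).
    So t ≡ 6 (mod 14).
    Then x = 3 + 15·6 = 93, valid modulo lcm(15, 14) = 210: x ≡ 93 (mod 210).
  Combine with x ≡ 4 (mod 10): gcd(210, 10) = 10, and 4 - 93 = -89 is NOT divisible by 10.
    ⇒ system is inconsistent (no integer solution).

No solution (the system is inconsistent).


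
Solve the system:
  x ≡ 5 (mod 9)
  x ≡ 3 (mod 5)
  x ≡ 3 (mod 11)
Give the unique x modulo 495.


Moduli 9, 5, 11 are pairwise coprime; by CRT there is a unique solution modulo M = 9 · 5 · 11 = 495.
Solve pairwise, accumulating the modulus:
  Start with x ≡ 5 (mod 9).
  Combine with x ≡ 3 (mod 5): since gcd(9, 5) = 1, we get a unique residue mod 45.
    Write x = 5 + 9·t and substitute into x ≡ 3 (mod 5): 9·t ≡ 3 − 5 = -2 (mod 5).
    Reduce coefficients mod 5: 4·t ≡ 3 (mod 5).
    The inverse of 4 mod 5 is 4 (since 4·4 = 16 = 3·5 + 1), so t ≡ 4·3 = 12 ≡ 2 (mod 5).
    Then x = 5 + 9·2 = 23, valid modulo lcm(9, 5) = 45: x ≡ 23 (mod 45).
  Combine with x ≡ 3 (mod 11): since gcd(45, 11) = 1, we get a unique residue mod 495.
    Write x = 23 + 45·t and substitute into x ≡ 3 (mod 11): 45·t ≡ 3 − 23 = -20 (mod 11).
    Reduce coefficients mod 11: 1·t ≡ 2 (mod 11).
    So t ≡ 2 (mod 11).
    Then x = 23 + 45·2 = 113, valid modulo lcm(45, 11) = 495: x ≡ 113 (mod 495).
Verify: 113 mod 9 = 5 ✓, 113 mod 5 = 3 ✓, 113 mod 11 = 3 ✓.

x ≡ 113 (mod 495).


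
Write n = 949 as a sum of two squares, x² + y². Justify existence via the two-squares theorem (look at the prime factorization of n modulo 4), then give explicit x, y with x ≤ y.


Step 1: Factor n = 949 = 13 · 73.
Step 2: Check the mod-4 condition on each prime factor: 13 ≡ 1 (mod 4), exponent 1; 73 ≡ 1 (mod 4), exponent 1.
All primes ≡ 3 (mod 4) appear to even exponent (or don't appear), so by the two-squares theorem n IS expressible as a sum of two squares.
Step 3: Build a representation. Here n = 13 · 73 is a product of primes ≡ 1 (mod 4). Each prime p ≡ 1 (mod 4) is itself a sum of two squares; find a² by testing p − a² for a perfect square:
  13: 13 − 1² = 12, 13 − 2² = 9 = 3² ⇒ 13 = 2² + 3².
  73: 73 − 1² = 72, 73 − 2² = 69, 73 − 3² = 64 = 8² ⇒ 73 = 3² + 8².
  Combine using the Brahmagupta–Fibonacci identity (a² + b²)(c² + d²) = (ac − bd)² + (ad + bc)² = (ac + bd)² + (ad − bc)²:
  13 · 73 = 949: from (2² + 3²)(3² + 8²), take (2·3 − 3·8, 2·8 + 3·3) = (6 − 24, 16 + 9) = (-18, 25); dropping signs (only squares matter) gives (18, 25); check 18² + 25² = 324 + 625 = 949 ✓.
Step 4: Order so x ≤ y and verify: 18² + 25² = 324 + 625 = 949 = n. ✓

n = 949 = 18² + 25² (one valid representation with x ≤ y).


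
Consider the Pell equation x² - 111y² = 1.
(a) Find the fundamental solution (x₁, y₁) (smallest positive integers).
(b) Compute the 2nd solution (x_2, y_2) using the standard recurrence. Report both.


Step 1: Find the fundamental solution (x₁, y₁) of x² - 111y² = 1.
  Expand √111 as a continued fraction. a₀ = ⌊√111⌋ = 10; iterate m_{k+1} = d_k·a_k − m_k, d_{k+1} = (111 − m_{k+1}²)/d_k, a_{k+1} = ⌊(a₀ + m_{k+1})/d_{k+1}⌋ (starting m₀ = 0, d₀ = 1), with convergents p_k = a_k·p_{k-1} + p_{k-2}, q_k = a_k·q_{k-1} + q_{k-2} (p₋₁ = 1, q₋₁ = 0):
  k = 0: a₀ = 10; p₀/q₀ = 10/1; p₀² − 111·q₀² = 100 − 111 = -11.
  k = 1: m = 10, d = 11, a = ⌊(10 + 10)/11⌋ = 1; p/q = (1·10 + 1)/(1·1 + 0) = 11/1; p² − 111·q² = 121 − 111 = 10.
  k = 2: m = 1, d = 10, a = ⌊(10 + 1)/10⌋ = 1; p/q = (1·11 + 10)/(1·1 + 1) = 21/2; p² − 111·q² = 441 − 444 = -3.
  k = 3: m = 9, d = 3, a = ⌊(10 + 9)/3⌋ = 6; p/q = (6·21 + 11)/(6·2 + 1) = 137/13; p² − 111·q² = 18769 − 18759 = 10.
  k = 4: m = 9, d = 10, a = ⌊(10 + 9)/10⌋ = 1; p/q = (1·137 + 21)/(1·13 + 2) = 158/15; p² − 111·q² = 24964 − 24975 = -11.
  k = 5: m = 1, d = 11, a = ⌊(10 + 1)/11⌋ = 1; p/q = (1·158 + 137)/(1·15 + 13) = 295/28; p² − 111·q² = 87025 − 87024 = 1.
  The first convergent with p² − 111·q² = 1 gives the fundamental solution (x₁, y₁) = (295, 28).
Step 2: Apply the recurrence (x_{n+1}, y_{n+1}) = (x₁x_n + 111y₁y_n, x₁y_n + y₁x_n) repeatedly.
  From (x_1, y_1) = (295, 28): x_2 = 295·295 + 111·28·28 = 174049; y_2 = 295·28 + 28·295 = 16520.
Step 3: Verify x_2² - 111·y_2² = 30293054401 - 30293054400 = 1 (should be 1). ✓

(x_1, y_1) = (295, 28); (x_2, y_2) = (174049, 16520).


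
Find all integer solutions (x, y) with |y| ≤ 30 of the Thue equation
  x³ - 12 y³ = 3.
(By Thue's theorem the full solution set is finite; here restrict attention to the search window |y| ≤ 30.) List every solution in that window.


The equation is x³ - 12y³ = 3. For fixed y, x³ = 12·y³ + 3, so a solution requires the RHS to be a perfect cube.
Strategy: iterate y from -30 to 30, compute RHS = 12·y³ + 3, and check whether it is a (positive or negative) perfect cube.
Check small values of y:
  y = 0: RHS = 3 is not a perfect cube.
  y = 1: RHS = 15 is not a perfect cube.
  y = -1: RHS = -9 is not a perfect cube.
  y = 2: RHS = 99 is not a perfect cube.
  y = -2: RHS = -93 is not a perfect cube.
  y = 3: RHS = 327 is not a perfect cube.
  y = -3: RHS = -321 is not a perfect cube.
Continuing the search up to |y| = 30 finds no solutions either.
No (x, y) in the scanned range satisfies the equation.

No integer solutions with |y| ≤ 30.


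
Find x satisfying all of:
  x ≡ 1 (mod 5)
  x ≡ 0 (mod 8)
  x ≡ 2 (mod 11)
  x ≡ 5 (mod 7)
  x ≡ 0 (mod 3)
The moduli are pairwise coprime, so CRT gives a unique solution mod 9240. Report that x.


Product of moduli M = 5 · 8 · 11 · 7 · 3 = 9240.
Merge one congruence at a time:
  Start: x ≡ 1 (mod 5).
  Combine with x ≡ 0 (mod 8); new modulus lcm = 40.
    Write x = 1 + 5·t and substitute into x ≡ 0 (mod 8): 5·t ≡ 0 − 1 = -1 (mod 8).
    Reduce coefficients mod 8: 5·t ≡ 7 (mod 8).
    The inverse of 5 mod 8 is 5 (since 5·5 = 25 = 3·8 + 1), so t ≡ 5·7 = 35 ≡ 3 (mod 8).
    Then x = 1 + 5·3 = 16, valid modulo lcm(5, 8) = 40: x ≡ 16 (mod 40).
  Combine with x ≡ 2 (mod 11); new modulus lcm = 440.
    Write x = 16 + 40·t and substitute into x ≡ 2 (mod 11): 40·t ≡ 2 − 16 = -14 (mod 11).
    Reduce coefficients mod 11: 7·t ≡ 8 (mod 11).
    The inverse of 7 mod 11 is 8 (since 7·8 = 56 = 5·11 + 1), so t ≡ 8·8 = 64 ≡ 9 (mod 11).
    Then x = 16 + 40·9 = 376, valid modulo lcm(40, 11) = 440: x ≡ 376 (mod 440).
  Combine with x ≡ 5 (mod 7); new modulus lcm = 3080.
    Write x = 376 + 440·t and substitute into x ≡ 5 (mod 7): 440·t ≡ 5 − 376 = -371 (mod 7).
    Reduce coefficients mod 7: 6·t ≡ 0 (mod 7).
    The inverse of 6 mod 7 is 6 (since 6·6 = 36 = 5·7 + 1), so t ≡ 6·0 = 0 ≡ 0 (mod 7).
    Then x = 376 + 440·0 = 376, valid modulo lcm(440, 7) = 3080: x ≡ 376 (mod 3080).
  Combine with x ≡ 0 (mod 3); new modulus lcm = 9240.
    Write x = 376 + 3080·t and substitute into x ≡ 0 (mod 3): 3080·t ≡ 0 − 376 = -376 (mod 3).
    Reduce coefficients mod 3: 2·t ≡ 2 (mod 3).
    The inverse of 2 mod 3 is 2 (since 2·2 = 4 = 1·3 + 1), so t ≡ 2·2 = 4 ≡ 1 (mod 3).
    Then x = 376 + 3080·1 = 3456, valid modulo lcm(3080, 3) = 9240: x ≡ 3456 (mod 9240).
Verify against each original: 3456 mod 5 = 1, 3456 mod 8 = 0, 3456 mod 11 = 2, 3456 mod 7 = 5, 3456 mod 3 = 0.

x ≡ 3456 (mod 9240).


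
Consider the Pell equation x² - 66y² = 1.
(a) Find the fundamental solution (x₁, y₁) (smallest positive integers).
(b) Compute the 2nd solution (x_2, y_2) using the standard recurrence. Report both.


Step 1: Find the fundamental solution (x₁, y₁) of x² - 66y² = 1.
  Expand √66 as a continued fraction. a₀ = ⌊√66⌋ = 8; iterate m_{k+1} = d_k·a_k − m_k, d_{k+1} = (66 − m_{k+1}²)/d_k, a_{k+1} = ⌊(a₀ + m_{k+1})/d_{k+1}⌋ (starting m₀ = 0, d₀ = 1), with convergents p_k = a_k·p_{k-1} + p_{k-2}, q_k = a_k·q_{k-1} + q_{k-2} (p₋₁ = 1, q₋₁ = 0):
  k = 0: a₀ = 8; p₀/q₀ = 8/1; p₀² − 66·q₀² = 64 − 66 = -2.
  k = 1: m = 8, d = 2, a = ⌊(8 + 8)/2⌋ = 8; p/q = (8·8 + 1)/(8·1 + 0) = 65/8; p² − 66·q² = 4225 − 4224 = 1.
  The first convergent with p² − 66·q² = 1 gives the fundamental solution (x₁, y₁) = (65, 8).
Step 2: Apply the recurrence (x_{n+1}, y_{n+1}) = (x₁x_n + 66y₁y_n, x₁y_n + y₁x_n) repeatedly.
  From (x_1, y_1) = (65, 8): x_2 = 65·65 + 66·8·8 = 8449; y_2 = 65·8 + 8·65 = 1040.
Step 3: Verify x_2² - 66·y_2² = 71385601 - 71385600 = 1 (should be 1). ✓

(x_1, y_1) = (65, 8); (x_2, y_2) = (8449, 1040).


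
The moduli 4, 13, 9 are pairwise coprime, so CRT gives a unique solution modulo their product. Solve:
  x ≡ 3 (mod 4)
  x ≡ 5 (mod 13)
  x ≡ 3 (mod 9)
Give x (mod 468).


Moduli 4, 13, 9 are pairwise coprime; by CRT there is a unique solution modulo M = 4 · 13 · 9 = 468.
Solve pairwise, accumulating the modulus:
  Start with x ≡ 3 (mod 4).
  Combine with x ≡ 5 (mod 13): since gcd(4, 13) = 1, we get a unique residue mod 52.
    Write x = 3 + 4·t and substitute into x ≡ 5 (mod 13): 4·t ≡ 5 − 3 = 2 (mod 13).
    The inverse of 4 mod 13 is 10 (since 4·10 = 40 = 3·13 + 1), so t ≡ 10·2 = 20 ≡ 7 (mod 13).
    Then x = 3 + 4·7 = 31, valid modulo lcm(4, 13) = 52: x ≡ 31 (mod 52).
  Combine with x ≡ 3 (mod 9): since gcd(52, 9) = 1, we get a unique residue mod 468.
    Write x = 31 + 52·t and substitute into x ≡ 3 (mod 9): 52·t ≡ 3 − 31 = -28 (mod 9).
    Reduce coefficients mod 9: 7·t ≡ 8 (mod 9).
    The inverse of 7 mod 9 is 4 (since 7·4 = 28 = 3·9 + 1), so t ≡ 4·8 = 32 ≡ 5 (mod 9).
    Then x = 31 + 52·5 = 291, valid modulo lcm(52, 9) = 468: x ≡ 291 (mod 468).
Verify: 291 mod 4 = 3 ✓, 291 mod 13 = 5 ✓, 291 mod 9 = 3 ✓.

x ≡ 291 (mod 468).


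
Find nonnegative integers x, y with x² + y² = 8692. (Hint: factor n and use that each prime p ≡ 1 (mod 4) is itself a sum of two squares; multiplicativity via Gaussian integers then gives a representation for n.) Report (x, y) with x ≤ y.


Step 1: Factor n = 8692 = 2^2 · 41 · 53.
Step 2: Check the mod-4 condition on each prime factor: 2 = 2 (special); 41 ≡ 1 (mod 4), exponent 1; 53 ≡ 1 (mod 4), exponent 1.
All primes ≡ 3 (mod 4) appear to even exponent (or don't appear), so by the two-squares theorem n IS expressible as a sum of two squares.
Step 3: Build a representation. Group n = k² · m with k = 2 and m = 41 · 53 = 2173 (a product of primes ≡ 1 (mod 4)); a representation of m scales to one of n via (k·x)² + (k·y)² = k²(x² + y²). Each prime p ≡ 1 (mod 4) is itself a sum of two squares; find a² by testing p − a² for a perfect square:
  41: 41 − 1² = 40, 41 − 2² = 37, 41 − 3² = 32, 41 − 4² = 25 = 5² ⇒ 41 = 4² + 5².
  53: 53 − 1² = 52, 53 − 2² = 49 = 7² ⇒ 53 = 2² + 7².
  Combine using the Brahmagupta–Fibonacci identity (a² + b²)(c² + d²) = (ac − bd)² + (ad + bc)² = (ac + bd)² + (ad − bc)²:
  41 · 53 = 2173: from (4² + 5²)(2² + 7²), take (4·2 − 5·7, 4·7 + 5·2) = (8 − 35, 28 + 10) = (-27, 38); dropping signs (only squares matter) gives (27, 38); check 27² + 38² = 729 + 1444 = 2173 ✓.
  Scale by k = 2: (2·27, 2·38) = (54, 76).
Step 4: Order so x ≤ y and verify: 54² + 76² = 2916 + 5776 = 8692 = n. ✓

n = 8692 = 54² + 76² (one valid representation with x ≤ y).


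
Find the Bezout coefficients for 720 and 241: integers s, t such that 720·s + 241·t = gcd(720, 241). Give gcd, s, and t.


Euclidean algorithm on (720, 241) — divide until remainder is 0:
  720 = 2 · 241 + 238
  241 = 1 · 238 + 3
  238 = 79 · 3 + 1
  3 = 3 · 1 + 0
gcd(720, 241) = 1.
Track Bezout coefficients alongside the remainders: start with r₀ = 720 = a·1 + b·0 (s = 1, t = 0) and r₁ = 241 = a·0 + b·1 (s = 0, t = 1); each new remainder r_{k+1} = r_{k-1} − q_k·r_k inherits s_{k+1} = s_{k-1} − q_k·s_k, t_{k+1} = t_{k-1} − q_k·t_k, so r_k = a·s_k + b·t_k at every step:
  q = 2: r = 238, s = 1 − 2·0 = 1, t = 0 − 2·1 = -2  (check: 720·1 + 241·(-2) = 238)
  q = 1: r = 3, s = 0 − 1·1 = -1, t = 1 − 1·(-2) = 3  (check: 720·(-1) + 241·3 = 3)
  q = 79: r = 1, s = 1 − 79·(-1) = 80, t = -2 − 79·3 = -239  (check: 720·80 + 241·(-239) = 1)
The row with r = 1 (the gcd) gives the Bezout coefficients s = 80, t = -239.
Result: 720 · (80) + 241 · (-239) = 1.

gcd(720, 241) = 1; s = 80, t = -239 (check: 720·80 + 241·(-239) = 1).


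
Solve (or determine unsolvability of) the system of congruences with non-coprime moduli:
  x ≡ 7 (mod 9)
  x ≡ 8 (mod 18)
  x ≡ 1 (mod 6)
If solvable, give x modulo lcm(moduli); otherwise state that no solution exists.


Moduli 9, 18, 6 are not pairwise coprime, so CRT works modulo lcm(m_i) when all pairwise compatibility conditions hold.
Pairwise compatibility: gcd(m_i, m_j) must divide a_i - a_j for every pair.
Merge one congruence at a time:
  Start: x ≡ 7 (mod 9).
  Combine with x ≡ 8 (mod 18): gcd(9, 18) = 9, and 8 - 7 = 1 is NOT divisible by 9.
    ⇒ system is inconsistent (no integer solution).

No solution (the system is inconsistent).


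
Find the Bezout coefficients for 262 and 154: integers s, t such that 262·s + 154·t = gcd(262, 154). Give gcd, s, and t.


Euclidean algorithm on (262, 154) — divide until remainder is 0:
  262 = 1 · 154 + 108
  154 = 1 · 108 + 46
  108 = 2 · 46 + 16
  46 = 2 · 16 + 14
  16 = 1 · 14 + 2
  14 = 7 · 2 + 0
gcd(262, 154) = 2.
Track Bezout coefficients alongside the remainders: start with r₀ = 262 = a·1 + b·0 (s = 1, t = 0) and r₁ = 154 = a·0 + b·1 (s = 0, t = 1); each new remainder r_{k+1} = r_{k-1} − q_k·r_k inherits s_{k+1} = s_{k-1} − q_k·s_k, t_{k+1} = t_{k-1} − q_k·t_k, so r_k = a·s_k + b·t_k at every step:
  q = 1: r = 108, s = 1 − 1·0 = 1, t = 0 − 1·1 = -1  (check: 262·1 + 154·(-1) = 108)
  q = 1: r = 46, s = 0 − 1·1 = -1, t = 1 − 1·(-1) = 2  (check: 262·(-1) + 154·2 = 46)
  q = 2: r = 16, s = 1 − 2·(-1) = 3, t = -1 − 2·2 = -5  (check: 262·3 + 154·(-5) = 16)
  q = 2: r = 14, s = -1 − 2·3 = -7, t = 2 − 2·(-5) = 12  (check: 262·(-7) + 154·12 = 14)
  q = 1: r = 2, s = 3 − 1·(-7) = 10, t = -5 − 1·12 = -17  (check: 262·10 + 154·(-17) = 2)
The row with r = 2 (the gcd) gives the Bezout coefficients s = 10, t = -17.
Result: 262 · (10) + 154 · (-17) = 2.

gcd(262, 154) = 2; s = 10, t = -17 (check: 262·10 + 154·(-17) = 2).


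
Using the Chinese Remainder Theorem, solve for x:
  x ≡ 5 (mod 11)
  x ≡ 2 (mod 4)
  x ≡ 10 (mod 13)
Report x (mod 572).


Moduli 11, 4, 13 are pairwise coprime; by CRT there is a unique solution modulo M = 11 · 4 · 13 = 572.
Solve pairwise, accumulating the modulus:
  Start with x ≡ 5 (mod 11).
  Combine with x ≡ 2 (mod 4): since gcd(11, 4) = 1, we get a unique residue mod 44.
    Write x = 5 + 11·t and substitute into x ≡ 2 (mod 4): 11·t ≡ 2 − 5 = -3 (mod 4).
    Reduce coefficients mod 4: 3·t ≡ 1 (mod 4).
    The inverse of 3 mod 4 is 3 (since 3·3 = 9 = 2·4 + 1), so t ≡ 3·1 = 3 ≡ 3 (mod 4).
    Then x = 5 + 11·3 = 38, valid modulo lcm(11, 4) = 44: x ≡ 38 (mod 44).
  Combine with x ≡ 10 (mod 13): since gcd(44, 13) = 1, we get a unique residue mod 572.
    Write x = 38 + 44·t and substitute into x ≡ 10 (mod 13): 44·t ≡ 10 − 38 = -28 (mod 13).
    Reduce coefficients mod 13: 5·t ≡ 11 (mod 13).
    The inverse of 5 mod 13 is 8 (since 5·8 = 40 = 3·13 + 1), so t ≡ 8·11 = 88 ≡ 10 (mod 13).
    Then x = 38 + 44·10 = 478, valid modulo lcm(44, 13) = 572: x ≡ 478 (mod 572).
Verify: 478 mod 11 = 5 ✓, 478 mod 4 = 2 ✓, 478 mod 13 = 10 ✓.

x ≡ 478 (mod 572).


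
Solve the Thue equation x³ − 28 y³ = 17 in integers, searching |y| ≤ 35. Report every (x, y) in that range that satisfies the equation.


The equation is x³ - 28y³ = 17. For fixed y, x³ = 28·y³ + 17, so a solution requires the RHS to be a perfect cube.
Strategy: iterate y from -35 to 35, compute RHS = 28·y³ + 17, and check whether it is a (positive or negative) perfect cube.
Check small values of y:
  y = 0: RHS = 17 is not a perfect cube.
  y = 1: RHS = 45 is not a perfect cube.
  y = -1: RHS = -11 is not a perfect cube.
  y = 2: RHS = 241 is not a perfect cube.
  y = -2: RHS = -207 is not a perfect cube.
  y = 3: RHS = 773 is not a perfect cube.
  y = -3: RHS = -739 is not a perfect cube.
Continuing the search up to |y| = 35 finds no solutions either.
No (x, y) in the scanned range satisfies the equation.

No integer solutions with |y| ≤ 35.


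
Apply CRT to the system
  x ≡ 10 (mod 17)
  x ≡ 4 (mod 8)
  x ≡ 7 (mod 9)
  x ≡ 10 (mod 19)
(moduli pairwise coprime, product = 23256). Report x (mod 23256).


Product of moduli M = 17 · 8 · 9 · 19 = 23256.
Merge one congruence at a time:
  Start: x ≡ 10 (mod 17).
  Combine with x ≡ 4 (mod 8); new modulus lcm = 136.
    Write x = 10 + 17·t and substitute into x ≡ 4 (mod 8): 17·t ≡ 4 − 10 = -6 (mod 8).
    Reduce coefficients mod 8: 1·t ≡ 2 (mod 8).
    So t ≡ 2 (mod 8).
    Then x = 10 + 17·2 = 44, valid modulo lcm(17, 8) = 136: x ≡ 44 (mod 136).
  Combine with x ≡ 7 (mod 9); new modulus lcm = 1224.
    Write x = 44 + 136·t and substitute into x ≡ 7 (mod 9): 136·t ≡ 7 − 44 = -37 (mod 9).
    Reduce coefficients mod 9: 1·t ≡ 8 (mod 9).
    So t ≡ 8 (mod 9).
    Then x = 44 + 136·8 = 1132, valid modulo lcm(136, 9) = 1224: x ≡ 1132 (mod 1224).
  Combine with x ≡ 10 (mod 19); new modulus lcm = 23256.
    Write x = 1132 + 1224·t and substitute into x ≡ 10 (mod 19): 1224·t ≡ 10 − 1132 = -1122 (mod 19).
    Reduce coefficients mod 19: 8·t ≡ 18 (mod 19).
    The inverse of 8 mod 19 is 12 (since 8·12 = 96 = 5·19 + 1), so t ≡ 12·18 = 216 ≡ 7 (mod 19).
    Then x = 1132 + 1224·7 = 9700, valid modulo lcm(1224, 19) = 23256: x ≡ 9700 (mod 23256).
Verify against each original: 9700 mod 17 = 10, 9700 mod 8 = 4, 9700 mod 9 = 7, 9700 mod 19 = 10.

x ≡ 9700 (mod 23256).


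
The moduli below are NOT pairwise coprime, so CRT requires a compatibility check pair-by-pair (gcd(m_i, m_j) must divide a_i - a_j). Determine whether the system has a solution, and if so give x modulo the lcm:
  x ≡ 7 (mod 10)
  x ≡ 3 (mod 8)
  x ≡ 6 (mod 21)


Moduli 10, 8, 21 are not pairwise coprime, so CRT works modulo lcm(m_i) when all pairwise compatibility conditions hold.
Pairwise compatibility: gcd(m_i, m_j) must divide a_i - a_j for every pair.
Merge one congruence at a time:
  Start: x ≡ 7 (mod 10).
  Combine with x ≡ 3 (mod 8): gcd(10, 8) = 2; 3 - 7 = -4, which IS divisible by 2, so compatible.
    Write x = 7 + 10·t and substitute into x ≡ 3 (mod 8): 10·t ≡ 3 − 7 = -4 (mod 8).
    Divide the congruence (and modulus) by g = 2: 5·t ≡ -2 (mod 4).
    Reduce coefficients mod 4: 1·t ≡ 2 (mod 4).
    So t ≡ 2 (mod 4).
    Then x = 7 + 10·2 = 27, valid modulo lcm(10, 8) = 40: x ≡ 27 (mod 40).
  Combine with x ≡ 6 (mod 21): gcd(40, 21) = 1; 6 - 27 = -21, which IS divisible by 1, so compatible.
    Write x = 27 + 40·t and substitute into x ≡ 6 (mod 21): 40·t ≡ 6 − 27 = -21 (mod 21).
    Reduce coefficients mod 21: 19·t ≡ 0 (mod 21).
    The inverse of 19 mod 21 is 10 (since 19·10 = 190 = 9·21 + 1), so t ≡ 10·0 = 0 ≡ 0 (mod 21).
    Then x = 27 + 40·0 = 27, valid modulo lcm(40, 21) = 840: x ≡ 27 (mod 840).
Verify: 27 mod 10 = 7, 27 mod 8 = 3, 27 mod 21 = 6.

x ≡ 27 (mod 840).


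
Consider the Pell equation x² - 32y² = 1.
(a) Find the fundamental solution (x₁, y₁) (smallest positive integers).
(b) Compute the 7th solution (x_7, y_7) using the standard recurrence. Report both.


Step 1: Find the fundamental solution (x₁, y₁) of x² - 32y² = 1.
  Expand √32 as a continued fraction. a₀ = ⌊√32⌋ = 5; iterate m_{k+1} = d_k·a_k − m_k, d_{k+1} = (32 − m_{k+1}²)/d_k, a_{k+1} = ⌊(a₀ + m_{k+1})/d_{k+1}⌋ (starting m₀ = 0, d₀ = 1), with convergents p_k = a_k·p_{k-1} + p_{k-2}, q_k = a_k·q_{k-1} + q_{k-2} (p₋₁ = 1, q₋₁ = 0):
  k = 0: a₀ = 5; p₀/q₀ = 5/1; p₀² − 32·q₀² = 25 − 32 = -7.
  k = 1: m = 5, d = 7, a = ⌊(5 + 5)/7⌋ = 1; p/q = (1·5 + 1)/(1·1 + 0) = 6/1; p² − 32·q² = 36 − 32 = 4.
  k = 2: m = 2, d = 4, a = ⌊(5 + 2)/4⌋ = 1; p/q = (1·6 + 5)/(1·1 + 1) = 11/2; p² − 32·q² = 121 − 128 = -7.
  k = 3: m = 2, d = 7, a = ⌊(5 + 2)/7⌋ = 1; p/q = (1·11 + 6)/(1·2 + 1) = 17/3; p² − 32·q² = 289 − 288 = 1.
  The first convergent with p² − 32·q² = 1 gives the fundamental solution (x₁, y₁) = (17, 3).
Step 2: Apply the recurrence (x_{n+1}, y_{n+1}) = (x₁x_n + 32y₁y_n, x₁y_n + y₁x_n) repeatedly.
  From (x_1, y_1) = (17, 3): x_2 = 17·17 + 32·3·3 = 577; y_2 = 17·3 + 3·17 = 102.
  From (x_2, y_2) = (577, 102): x_3 = 17·577 + 32·3·102 = 19601; y_3 = 17·102 + 3·577 = 3465.
  From (x_3, y_3) = (19601, 3465): x_4 = 17·19601 + 32·3·3465 = 665857; y_4 = 17·3465 + 3·19601 = 117708.
  From (x_4, y_4) = (665857, 117708): x_5 = 17·665857 + 32·3·117708 = 22619537; y_5 = 17·117708 + 3·665857 = 3998607.
  From (x_5, y_5) = (22619537, 3998607): x_6 = 17·22619537 + 32·3·3998607 = 768398401; y_6 = 17·3998607 + 3·22619537 = 135834930.
  From (x_6, y_6) = (768398401, 135834930): x_7 = 17·768398401 + 32·3·135834930 = 26102926097; y_7 = 17·135834930 + 3·768398401 = 4614389013.
Step 3: Verify x_7² - 32·y_7² = 681362750825443653409 - 681362750825443653408 = 1 (should be 1). ✓

(x_1, y_1) = (17, 3); (x_7, y_7) = (26102926097, 4614389013).


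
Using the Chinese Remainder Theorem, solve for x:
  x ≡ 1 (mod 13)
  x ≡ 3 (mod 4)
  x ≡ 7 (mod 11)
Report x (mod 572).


Moduli 13, 4, 11 are pairwise coprime; by CRT there is a unique solution modulo M = 13 · 4 · 11 = 572.
Solve pairwise, accumulating the modulus:
  Start with x ≡ 1 (mod 13).
  Combine with x ≡ 3 (mod 4): since gcd(13, 4) = 1, we get a unique residue mod 52.
    Write x = 1 + 13·t and substitute into x ≡ 3 (mod 4): 13·t ≡ 3 − 1 = 2 (mod 4).
    Reduce coefficients mod 4: 1·t ≡ 2 (mod 4).
    So t ≡ 2 (mod 4).
    Then x = 1 + 13·2 = 27, valid modulo lcm(13, 4) = 52: x ≡ 27 (mod 52).
  Combine with x ≡ 7 (mod 11): since gcd(52, 11) = 1, we get a unique residue mod 572.
    Write x = 27 + 52·t and substitute into x ≡ 7 (mod 11): 52·t ≡ 7 − 27 = -20 (mod 11).
    Reduce coefficients mod 11: 8·t ≡ 2 (mod 11).
    The inverse of 8 mod 11 is 7 (since 8·7 = 56 = 5·11 + 1), so t ≡ 7·2 = 14 ≡ 3 (mod 11).
    Then x = 27 + 52·3 = 183, valid modulo lcm(52, 11) = 572: x ≡ 183 (mod 572).
Verify: 183 mod 13 = 1 ✓, 183 mod 4 = 3 ✓, 183 mod 11 = 7 ✓.

x ≡ 183 (mod 572).


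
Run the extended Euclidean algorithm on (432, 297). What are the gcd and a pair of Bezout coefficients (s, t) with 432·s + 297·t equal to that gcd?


Euclidean algorithm on (432, 297) — divide until remainder is 0:
  432 = 1 · 297 + 135
  297 = 2 · 135 + 27
  135 = 5 · 27 + 0
gcd(432, 297) = 27.
Track Bezout coefficients alongside the remainders: start with r₀ = 432 = a·1 + b·0 (s = 1, t = 0) and r₁ = 297 = a·0 + b·1 (s = 0, t = 1); each new remainder r_{k+1} = r_{k-1} − q_k·r_k inherits s_{k+1} = s_{k-1} − q_k·s_k, t_{k+1} = t_{k-1} − q_k·t_k, so r_k = a·s_k + b·t_k at every step:
  q = 1: r = 135, s = 1 − 1·0 = 1, t = 0 − 1·1 = -1  (check: 432·1 + 297·(-1) = 135)
  q = 2: r = 27, s = 0 − 2·1 = -2, t = 1 − 2·(-1) = 3  (check: 432·(-2) + 297·3 = 27)
The row with r = 27 (the gcd) gives the Bezout coefficients s = -2, t = 3.
Result: 432 · (-2) + 297 · (3) = 27.

gcd(432, 297) = 27; s = -2, t = 3 (check: 432·(-2) + 297·3 = 27).


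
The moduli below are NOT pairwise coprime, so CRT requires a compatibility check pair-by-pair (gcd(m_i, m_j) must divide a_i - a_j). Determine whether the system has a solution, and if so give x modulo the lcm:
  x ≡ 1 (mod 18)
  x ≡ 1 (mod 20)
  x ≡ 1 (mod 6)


Moduli 18, 20, 6 are not pairwise coprime, so CRT works modulo lcm(m_i) when all pairwise compatibility conditions hold.
Pairwise compatibility: gcd(m_i, m_j) must divide a_i - a_j for every pair.
Merge one congruence at a time:
  Start: x ≡ 1 (mod 18).
  Combine with x ≡ 1 (mod 20): gcd(18, 20) = 2; 1 - 1 = 0, which IS divisible by 2, so compatible.
    Write x = 1 + 18·t and substitute into x ≡ 1 (mod 20): 18·t ≡ 1 − 1 = 0 (mod 20).
    Divide the congruence (and modulus) by g = 2: 9·t ≡ 0 (mod 10).
    The inverse of 9 mod 10 is 9 (since 9·9 = 81 = 8·10 + 1), so t ≡ 9·0 = 0 ≡ 0 (mod 10).
    Then x = 1 + 18·0 = 1, valid modulo lcm(18, 20) = 180: x ≡ 1 (mod 180).
  Combine with x ≡ 1 (mod 6): gcd(180, 6) = 6; 1 - 1 = 0, which IS divisible by 6, so compatible.
    Write x = 1 + 180·t and substitute into x ≡ 1 (mod 6): 180·t ≡ 1 − 1 = 0 (mod 6).
    Divide the congruence (and modulus) by g = 6: 30·t ≡ 0 (mod 1).
    Modulo 1 every t works; take t = 0.
    Then x = 1 + 180·0 = 1, valid modulo lcm(180, 6) = 180: x ≡ 1 (mod 180).
Verify: 1 mod 18 = 1, 1 mod 20 = 1, 1 mod 6 = 1.

x ≡ 1 (mod 180).


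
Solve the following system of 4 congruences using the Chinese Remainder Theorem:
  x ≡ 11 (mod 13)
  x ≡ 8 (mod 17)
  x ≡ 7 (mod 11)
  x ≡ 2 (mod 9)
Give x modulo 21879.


Product of moduli M = 13 · 17 · 11 · 9 = 21879.
Merge one congruence at a time:
  Start: x ≡ 11 (mod 13).
  Combine with x ≡ 8 (mod 17); new modulus lcm = 221.
    Write x = 11 + 13·t and substitute into x ≡ 8 (mod 17): 13·t ≡ 8 − 11 = -3 (mod 17).
    Reduce coefficients mod 17: 13·t ≡ 14 (mod 17).
    The inverse of 13 mod 17 is 4 (since 13·4 = 52 = 3·17 + 1), so t ≡ 4·14 = 56 ≡ 5 (mod 17).
    Then x = 11 + 13·5 = 76, valid modulo lcm(13, 17) = 221: x ≡ 76 (mod 221).
  Combine with x ≡ 7 (mod 11); new modulus lcm = 2431.
    Write x = 76 + 221·t and substitute into x ≡ 7 (mod 11): 221·t ≡ 7 − 76 = -69 (mod 11).
    Reduce coefficients mod 11: 1·t ≡ 8 (mod 11).
    So t ≡ 8 (mod 11).
    Then x = 76 + 221·8 = 1844, valid modulo lcm(221, 11) = 2431: x ≡ 1844 (mod 2431).
  Combine with x ≡ 2 (mod 9); new modulus lcm = 21879.
    Write x = 1844 + 2431·t and substitute into x ≡ 2 (mod 9): 2431·t ≡ 2 − 1844 = -1842 (mod 9).
    Reduce coefficients mod 9: 1·t ≡ 3 (mod 9).
    So t ≡ 3 (mod 9).
    Then x = 1844 + 2431·3 = 9137, valid modulo lcm(2431, 9) = 21879: x ≡ 9137 (mod 21879).
Verify against each original: 9137 mod 13 = 11, 9137 mod 17 = 8, 9137 mod 11 = 7, 9137 mod 9 = 2.

x ≡ 9137 (mod 21879).


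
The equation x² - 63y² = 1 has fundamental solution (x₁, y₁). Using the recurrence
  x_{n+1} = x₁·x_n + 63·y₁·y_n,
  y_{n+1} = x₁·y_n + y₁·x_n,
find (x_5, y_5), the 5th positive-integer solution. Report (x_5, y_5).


Step 1: Find the fundamental solution (x₁, y₁) of x² - 63y² = 1.
  Expand √63 as a continued fraction. a₀ = ⌊√63⌋ = 7; iterate m_{k+1} = d_k·a_k − m_k, d_{k+1} = (63 − m_{k+1}²)/d_k, a_{k+1} = ⌊(a₀ + m_{k+1})/d_{k+1}⌋ (starting m₀ = 0, d₀ = 1), with convergents p_k = a_k·p_{k-1} + p_{k-2}, q_k = a_k·q_{k-1} + q_{k-2} (p₋₁ = 1, q₋₁ = 0):
  k = 0: a₀ = 7; p₀/q₀ = 7/1; p₀² − 63·q₀² = 49 − 63 = -14.
  k = 1: m = 7, d = 14, a = ⌊(7 + 7)/14⌋ = 1; p/q = (1·7 + 1)/(1·1 + 0) = 8/1; p² − 63·q² = 64 − 63 = 1.
  The first convergent with p² − 63·q² = 1 gives the fundamental solution (x₁, y₁) = (8, 1).
Step 2: Apply the recurrence (x_{n+1}, y_{n+1}) = (x₁x_n + 63y₁y_n, x₁y_n + y₁x_n) repeatedly.
  From (x_1, y_1) = (8, 1): x_2 = 8·8 + 63·1·1 = 127; y_2 = 8·1 + 1·8 = 16.
  From (x_2, y_2) = (127, 16): x_3 = 8·127 + 63·1·16 = 2024; y_3 = 8·16 + 1·127 = 255.
  From (x_3, y_3) = (2024, 255): x_4 = 8·2024 + 63·1·255 = 32257; y_4 = 8·255 + 1·2024 = 4064.
  From (x_4, y_4) = (32257, 4064): x_5 = 8·32257 + 63·1·4064 = 514088; y_5 = 8·4064 + 1·32257 = 64769.
Step 3: Verify x_5² - 63·y_5² = 264286471744 - 264286471743 = 1 (should be 1). ✓

(x_1, y_1) = (8, 1); (x_5, y_5) = (514088, 64769).


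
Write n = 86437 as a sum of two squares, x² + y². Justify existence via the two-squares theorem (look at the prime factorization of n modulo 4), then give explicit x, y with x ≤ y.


Step 1: Factor n = 86437 = 13 · 61 · 109.
Step 2: Check the mod-4 condition on each prime factor: 13 ≡ 1 (mod 4), exponent 1; 61 ≡ 1 (mod 4), exponent 1; 109 ≡ 1 (mod 4), exponent 1.
All primes ≡ 3 (mod 4) appear to even exponent (or don't appear), so by the two-squares theorem n IS expressible as a sum of two squares.
Step 3: Build a representation. Here n = 13 · 61 · 109 is a product of primes ≡ 1 (mod 4). Each prime p ≡ 1 (mod 4) is itself a sum of two squares; find a² by testing p − a² for a perfect square:
  13: 13 − 1² = 12, 13 − 2² = 9 = 3² ⇒ 13 = 2² + 3².
  61: 61 − 1² = 60, 61 − 2² = 57, 61 − 3² = 52, 61 − 4² = 45, 61 − 5² = 36 = 6² ⇒ 61 = 5² + 6².
  109: 109 − 1² = 108, 109 − 2² = 105, 109 − 3² = 100 = 10² ⇒ 109 = 3² + 10².
  Combine using the Brahmagupta–Fibonacci identity (a² + b²)(c² + d²) = (ac − bd)² + (ad + bc)² = (ac + bd)² + (ad − bc)²:
  13 · 61 = 793: from (2² + 3²)(5² + 6²), take (2·5 − 3·6, 2·6 + 3·5) = (10 − 18, 12 + 15) = (-8, 27); dropping signs (only squares matter) gives (8, 27); check 8² + 27² = 64 + 729 = 793 ✓.
  793 · 109 = 86437: from (8² + 27²)(3² + 10²), take (8·3 − 27·10, 8·10 + 27·3) = (24 − 270, 80 + 81) = (-246, 161); dropping signs (only squares matter) gives (246, 161); check 246² + 161² = 60516 + 25921 = 86437 ✓.
Step 4: Order so x ≤ y and verify: 161² + 246² = 25921 + 60516 = 86437 = n. ✓

n = 86437 = 161² + 246² (one valid representation with x ≤ y).


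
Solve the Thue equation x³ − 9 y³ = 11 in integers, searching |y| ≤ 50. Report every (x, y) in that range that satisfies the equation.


The equation is x³ - 9y³ = 11. For fixed y, x³ = 9·y³ + 11, so a solution requires the RHS to be a perfect cube.
Strategy: iterate y from -50 to 50, compute RHS = 9·y³ + 11, and check whether it is a (positive or negative) perfect cube.
Check small values of y:
  y = 0: RHS = 11 is not a perfect cube.
  y = 1: RHS = 20 is not a perfect cube.
  y = -1: RHS = 2 is not a perfect cube.
  y = 2: RHS = 83 is not a perfect cube.
  y = -2: RHS = -61 is not a perfect cube.
  y = 3: RHS = 254 is not a perfect cube.
  y = -3: RHS = -232 is not a perfect cube.
Continuing the search up to |y| = 50 finds no solutions either.
No (x, y) in the scanned range satisfies the equation.

No integer solutions with |y| ≤ 50.


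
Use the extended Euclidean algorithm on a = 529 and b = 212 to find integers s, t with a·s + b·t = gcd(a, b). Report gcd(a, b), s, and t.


Euclidean algorithm on (529, 212) — divide until remainder is 0:
  529 = 2 · 212 + 105
  212 = 2 · 105 + 2
  105 = 52 · 2 + 1
  2 = 2 · 1 + 0
gcd(529, 212) = 1.
Track Bezout coefficients alongside the remainders: start with r₀ = 529 = a·1 + b·0 (s = 1, t = 0) and r₁ = 212 = a·0 + b·1 (s = 0, t = 1); each new remainder r_{k+1} = r_{k-1} − q_k·r_k inherits s_{k+1} = s_{k-1} − q_k·s_k, t_{k+1} = t_{k-1} − q_k·t_k, so r_k = a·s_k + b·t_k at every step:
  q = 2: r = 105, s = 1 − 2·0 = 1, t = 0 − 2·1 = -2  (check: 529·1 + 212·(-2) = 105)
  q = 2: r = 2, s = 0 − 2·1 = -2, t = 1 − 2·(-2) = 5  (check: 529·(-2) + 212·5 = 2)
  q = 52: r = 1, s = 1 − 52·(-2) = 105, t = -2 − 52·5 = -262  (check: 529·105 + 212·(-262) = 1)
The row with r = 1 (the gcd) gives the Bezout coefficients s = 105, t = -262.
Result: 529 · (105) + 212 · (-262) = 1.

gcd(529, 212) = 1; s = 105, t = -262 (check: 529·105 + 212·(-262) = 1).


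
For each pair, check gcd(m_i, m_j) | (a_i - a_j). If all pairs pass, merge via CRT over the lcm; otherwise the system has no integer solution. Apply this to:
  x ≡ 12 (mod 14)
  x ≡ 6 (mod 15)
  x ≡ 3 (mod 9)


Moduli 14, 15, 9 are not pairwise coprime, so CRT works modulo lcm(m_i) when all pairwise compatibility conditions hold.
Pairwise compatibility: gcd(m_i, m_j) must divide a_i - a_j for every pair.
Merge one congruence at a time:
  Start: x ≡ 12 (mod 14).
  Combine with x ≡ 6 (mod 15): gcd(14, 15) = 1; 6 - 12 = -6, which IS divisible by 1, so compatible.
    Write x = 12 + 14·t and substitute into x ≡ 6 (mod 15): 14·t ≡ 6 − 12 = -6 (mod 15).
    Reduce coefficients mod 15: 14·t ≡ 9 (mod 15).
    The inverse of 14 mod 15 is 14 (since 14·14 = 196 = 13·15 + 1), so t ≡ 14·9 = 126 ≡ 6 (mod 15).
    Then x = 12 + 14·6 = 96, valid modulo lcm(14, 15) = 210: x ≡ 96 (mod 210).
  Combine with x ≡ 3 (mod 9): gcd(210, 9) = 3; 3 - 96 = -93, which IS divisible by 3, so compatible.
    Write x = 96 + 210·t and substitute into x ≡ 3 (mod 9): 210·t ≡ 3 − 96 = -93 (mod 9).
    Divide the congruence (and modulus) by g = 3: 70·t ≡ -31 (mod 3).
    Reduce coefficients mod 3: 1·t ≡ 2 (mod 3).
    So t ≡ 2 (mod 3).
    Then x = 96 + 210·2 = 516, valid modulo lcm(210, 9) = 630: x ≡ 516 (mod 630).
Verify: 516 mod 14 = 12, 516 mod 15 = 6, 516 mod 9 = 3.

x ≡ 516 (mod 630).


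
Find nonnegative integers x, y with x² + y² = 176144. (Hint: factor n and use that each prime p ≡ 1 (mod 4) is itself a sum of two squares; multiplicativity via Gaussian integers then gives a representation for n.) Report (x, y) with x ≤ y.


Step 1: Factor n = 176144 = 2^4 · 101 · 109.
Step 2: Check the mod-4 condition on each prime factor: 2 = 2 (special); 101 ≡ 1 (mod 4), exponent 1; 109 ≡ 1 (mod 4), exponent 1.
All primes ≡ 3 (mod 4) appear to even exponent (or don't appear), so by the two-squares theorem n IS expressible as a sum of two squares.
Step 3: Build a representation. Group n = k² · m with k = 4 and m = 101 · 109 = 11009 (a product of primes ≡ 1 (mod 4)); a representation of m scales to one of n via (k·x)² + (k·y)² = k²(x² + y²). Each prime p ≡ 1 (mod 4) is itself a sum of two squares; find a² by testing p − a² for a perfect square:
  101: 101 − 1² = 100 = 10² ⇒ 101 = 1² + 10².
  109: 109 − 1² = 108, 109 − 2² = 105, 109 − 3² = 100 = 10² ⇒ 109 = 3² + 10².
  Combine using the Brahmagupta–Fibonacci identity (a² + b²)(c² + d²) = (ac − bd)² + (ad + bc)² = (ac + bd)² + (ad − bc)²:
  101 · 109 = 11009: from (1² + 10²)(3² + 10²), take (1·3 − 10·10, 1·10 + 10·3) = (3 − 100, 10 + 30) = (-97, 40); dropping signs (only squares matter) gives (97, 40); check 97² + 40² = 9409 + 1600 = 11009 ✓.
  Scale by k = 4: (4·97, 4·40) = (388, 160).
Step 4: Order so x ≤ y and verify: 160² + 388² = 25600 + 150544 = 176144 = n. ✓

n = 176144 = 160² + 388² (one valid representation with x ≤ y).


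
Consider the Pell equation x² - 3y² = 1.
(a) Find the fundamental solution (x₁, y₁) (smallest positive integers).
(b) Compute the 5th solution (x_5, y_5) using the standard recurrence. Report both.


Step 1: Find the fundamental solution (x₁, y₁) of x² - 3y² = 1.
  Expand √3 as a continued fraction. a₀ = ⌊√3⌋ = 1; iterate m_{k+1} = d_k·a_k − m_k, d_{k+1} = (3 − m_{k+1}²)/d_k, a_{k+1} = ⌊(a₀ + m_{k+1})/d_{k+1}⌋ (starting m₀ = 0, d₀ = 1), with convergents p_k = a_k·p_{k-1} + p_{k-2}, q_k = a_k·q_{k-1} + q_{k-2} (p₋₁ = 1, q₋₁ = 0):
  k = 0: a₀ = 1; p₀/q₀ = 1/1; p₀² − 3·q₀² = 1 − 3 = -2.
  k = 1: m = 1, d = 2, a = ⌊(1 + 1)/2⌋ = 1; p/q = (1·1 + 1)/(1·1 + 0) = 2/1; p² − 3·q² = 4 − 3 = 1.
  The first convergent with p² − 3·q² = 1 gives the fundamental solution (x₁, y₁) = (2, 1).
Step 2: Apply the recurrence (x_{n+1}, y_{n+1}) = (x₁x_n + 3y₁y_n, x₁y_n + y₁x_n) repeatedly.
  From (x_1, y_1) = (2, 1): x_2 = 2·2 + 3·1·1 = 7; y_2 = 2·1 + 1·2 = 4.
  From (x_2, y_2) = (7, 4): x_3 = 2·7 + 3·1·4 = 26; y_3 = 2·4 + 1·7 = 15.
  From (x_3, y_3) = (26, 15): x_4 = 2·26 + 3·1·15 = 97; y_4 = 2·15 + 1·26 = 56.
  From (x_4, y_4) = (97, 56): x_5 = 2·97 + 3·1·56 = 362; y_5 = 2·56 + 1·97 = 209.
Step 3: Verify x_5² - 3·y_5² = 131044 - 131043 = 1 (should be 1). ✓

(x_1, y_1) = (2, 1); (x_5, y_5) = (362, 209).


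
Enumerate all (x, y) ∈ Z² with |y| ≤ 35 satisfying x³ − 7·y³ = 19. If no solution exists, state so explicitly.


The equation is x³ - 7y³ = 19. For fixed y, x³ = 7·y³ + 19, so a solution requires the RHS to be a perfect cube.
Strategy: iterate y from -35 to 35, compute RHS = 7·y³ + 19, and check whether it is a (positive or negative) perfect cube.
Check small values of y:
  y = 0: RHS = 19 is not a perfect cube.
  y = 1: RHS = 26 is not a perfect cube.
  y = -1: RHS = 12 is not a perfect cube.
  y = 2: RHS = 75 is not a perfect cube.
  y = -2: RHS = -37 is not a perfect cube.
  y = 3: RHS = 208 is not a perfect cube.
  y = -3: RHS = -170 is not a perfect cube.
Continuing the search up to |y| = 35 finds no solutions either.
No (x, y) in the scanned range satisfies the equation.

No integer solutions with |y| ≤ 35.


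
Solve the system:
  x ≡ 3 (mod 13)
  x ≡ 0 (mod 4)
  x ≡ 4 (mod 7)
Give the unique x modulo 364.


Moduli 13, 4, 7 are pairwise coprime; by CRT there is a unique solution modulo M = 13 · 4 · 7 = 364.
Solve pairwise, accumulating the modulus:
  Start with x ≡ 3 (mod 13).
  Combine with x ≡ 0 (mod 4): since gcd(13, 4) = 1, we get a unique residue mod 52.
    Write x = 3 + 13·t and substitute into x ≡ 0 (mod 4): 13·t ≡ 0 − 3 = -3 (mod 4).
    Reduce coefficients mod 4: 1·t ≡ 1 (mod 4).
    So t ≡ 1 (mod 4).
    Then x = 3 + 13·1 = 16, valid modulo lcm(13, 4) = 52: x ≡ 16 (mod 52).
  Combine with x ≡ 4 (mod 7): since gcd(52, 7) = 1, we get a unique residue mod 364.
    Write x = 16 + 52·t and substitute into x ≡ 4 (mod 7): 52·t ≡ 4 − 16 = -12 (mod 7).
    Reduce coefficients mod 7: 3·t ≡ 2 (mod 7).
    The inverse of 3 mod 7 is 5 (since 3·5 = 15 = 2·7 + 1), so t ≡ 5·2 = 10 ≡ 3 (mod 7).
    Then x = 16 + 52·3 = 172, valid modulo lcm(52, 7) = 364: x ≡ 172 (mod 364).
Verify: 172 mod 13 = 3 ✓, 172 mod 4 = 0 ✓, 172 mod 7 = 4 ✓.

x ≡ 172 (mod 364).
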